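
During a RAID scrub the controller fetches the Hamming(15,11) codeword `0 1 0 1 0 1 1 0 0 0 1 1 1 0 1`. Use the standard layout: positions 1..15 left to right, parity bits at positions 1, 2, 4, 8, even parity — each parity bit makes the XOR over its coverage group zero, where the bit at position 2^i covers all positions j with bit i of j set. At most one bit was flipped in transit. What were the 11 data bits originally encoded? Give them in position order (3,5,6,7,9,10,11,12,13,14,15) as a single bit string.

00110011101

s1: b1⊕b3⊕b5⊕b7⊕b9⊕b11⊕b13⊕b15 = 0⊕0⊕0⊕1⊕0⊕1⊕1⊕1 = 0
s2: b2⊕b3⊕b6⊕b7⊕b10⊕b11⊕b14⊕b15 = 1⊕0⊕1⊕1⊕0⊕1⊕0⊕1 = 1
s4: b4⊕b5⊕b6⊕b7⊕b12⊕b13⊕b14⊕b15 = 1⊕0⊕1⊕1⊕1⊕1⊕0⊕1 = 0
s8: b8⊕b9⊕b10⊕b11⊕b12⊕b13⊕b14⊕b15 = 0⊕0⊕0⊕1⊕1⊕1⊕0⊕1 = 0
Syndrome (s8...s1) = 0010 → position 2.
Flip bit 2: corrected codeword = 000101100011101
Data bits at positions 3,5,6,7,9,10,11,12,13,14,15: 00110011101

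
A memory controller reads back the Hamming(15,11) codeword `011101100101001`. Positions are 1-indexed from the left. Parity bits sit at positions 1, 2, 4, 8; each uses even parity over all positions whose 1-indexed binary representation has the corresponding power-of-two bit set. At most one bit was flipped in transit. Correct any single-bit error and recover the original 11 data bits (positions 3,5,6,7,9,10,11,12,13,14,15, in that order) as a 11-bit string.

s1: b1⊕b3⊕b5⊕b7⊕b9⊕b11⊕b13⊕b15 = 0⊕1⊕0⊕1⊕0⊕0⊕0⊕1 = 1
s2: b2⊕b3⊕b6⊕b7⊕b10⊕b11⊕b14⊕b15 = 1⊕1⊕1⊕1⊕1⊕0⊕0⊕1 = 0
s4: b4⊕b5⊕b6⊕b7⊕b12⊕b13⊕b14⊕b15 = 1⊕0⊕1⊕1⊕1⊕0⊕0⊕1 = 1
s8: b8⊕b9⊕b10⊕b11⊕b12⊕b13⊕b14⊕b15 = 0⊕0⊕1⊕0⊕1⊕0⊕0⊕1 = 1
Syndrome (s8...s1) = 1101 → position 13.
Flip bit 13: corrected codeword = 011101100101101
Data bits at positions 3,5,6,7,9,10,11,12,13,14,15: 10110101101

10110101101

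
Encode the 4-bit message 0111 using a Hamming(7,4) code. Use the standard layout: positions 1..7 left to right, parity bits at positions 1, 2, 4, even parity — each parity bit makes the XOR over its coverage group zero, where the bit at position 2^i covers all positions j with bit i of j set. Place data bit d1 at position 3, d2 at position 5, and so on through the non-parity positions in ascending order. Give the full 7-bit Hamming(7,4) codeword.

Place data bits at non-power-of-two positions: b3=0, b5=1, b6=1, b7=1.
p1 = XOR of data positions {3,5,7} = 0⊕1⊕1 = 0
p2 = XOR of data positions {3,6,7} = 0⊕1⊕1 = 0
p4 = XOR of data positions {5,6,7} = 1⊕1⊕1 = 1
Codeword b1..b7 = 0001111

0001111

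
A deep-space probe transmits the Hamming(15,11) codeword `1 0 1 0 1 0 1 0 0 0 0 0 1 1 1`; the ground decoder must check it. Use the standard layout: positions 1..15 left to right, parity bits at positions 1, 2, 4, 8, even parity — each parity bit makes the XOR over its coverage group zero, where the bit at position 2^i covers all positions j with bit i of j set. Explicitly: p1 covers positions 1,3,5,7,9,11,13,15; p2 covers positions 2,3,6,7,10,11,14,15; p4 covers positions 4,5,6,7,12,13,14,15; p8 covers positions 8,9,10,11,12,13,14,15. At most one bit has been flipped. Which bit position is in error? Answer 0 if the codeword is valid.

s1: b1⊕b3⊕b5⊕b7⊕b9⊕b11⊕b13⊕b15 = 1⊕1⊕1⊕1⊕0⊕0⊕1⊕1 = 0
s2: b2⊕b3⊕b6⊕b7⊕b10⊕b11⊕b14⊕b15 = 0⊕1⊕0⊕1⊕0⊕0⊕1⊕1 = 0
s4: b4⊕b5⊕b6⊕b7⊕b12⊕b13⊕b14⊕b15 = 0⊕1⊕0⊕1⊕0⊕1⊕1⊕1 = 1
s8: b8⊕b9⊕b10⊕b11⊕b12⊕b13⊕b14⊕b15 = 0⊕0⊕0⊕0⊕0⊕1⊕1⊕1 = 1
Syndrome (s8...s1) = 1100 → position 12.

12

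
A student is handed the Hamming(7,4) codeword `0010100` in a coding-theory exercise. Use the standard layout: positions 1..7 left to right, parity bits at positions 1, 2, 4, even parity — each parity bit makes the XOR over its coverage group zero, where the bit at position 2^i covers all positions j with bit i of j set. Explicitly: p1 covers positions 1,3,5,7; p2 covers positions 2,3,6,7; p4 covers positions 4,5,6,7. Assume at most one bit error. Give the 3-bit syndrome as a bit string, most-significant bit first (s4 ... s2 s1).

110

s1: b1⊕b3⊕b5⊕b7 = 0⊕1⊕1⊕0 = 0
s2: b2⊕b3⊕b6⊕b7 = 0⊕1⊕0⊕0 = 1
s4: b4⊕b5⊕b6⊕b7 = 0⊕1⊕0⊕0 = 1
Syndrome (s4...s1) = 110 → position 6.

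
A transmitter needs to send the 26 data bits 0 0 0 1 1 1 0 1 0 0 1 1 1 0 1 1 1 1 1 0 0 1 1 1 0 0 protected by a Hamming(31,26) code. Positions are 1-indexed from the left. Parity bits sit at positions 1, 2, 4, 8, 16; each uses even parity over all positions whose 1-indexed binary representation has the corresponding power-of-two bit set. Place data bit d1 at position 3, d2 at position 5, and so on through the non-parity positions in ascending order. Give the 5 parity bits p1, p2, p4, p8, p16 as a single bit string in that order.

Place data bits at non-power-of-two positions: b3=0, b5=0, b6=0, b7=1, b9=1, b10=1, b11=0, b12=1, b13=0, b14=0, b15=1, b17=1, b18=1, b19=0, b20=1, b21=1, b22=1, b23=1, b24=1, b25=0, b26=0, b27=1, b28=1, b29=1, b30=0, b31=0.
p1 = XOR of data positions {3,5,7,9,11,13,15,17,19,21,23,25,27,29,31} = 0⊕0⊕1⊕1⊕0⊕0⊕1⊕1⊕0⊕1⊕1⊕0⊕1⊕1⊕0 = 0
p2 = XOR of data positions {3,6,7,10,11,14,15,18,19,22,23,26,27,30,31} = 0⊕0⊕1⊕1⊕0⊕0⊕1⊕1⊕0⊕1⊕1⊕0⊕1⊕0⊕0 = 1
p4 = XOR of data positions {5,6,7,12,13,14,15,20,21,22,23,28,29,30,31} = 0⊕0⊕1⊕1⊕0⊕0⊕1⊕1⊕1⊕1⊕1⊕1⊕1⊕0⊕0 = 1
p8 = XOR of data positions {9,10,11,12,13,14,15,24,25,26,27,28,29,30,31} = 1⊕1⊕0⊕1⊕0⊕0⊕1⊕1⊕0⊕0⊕1⊕1⊕1⊕0⊕0 = 0
p16 = XOR of data positions {17,18,19,20,21,22,23,24,25,26,27,28,29,30,31} = 1⊕1⊕0⊕1⊕1⊕1⊕1⊕1⊕0⊕0⊕1⊕1⊕1⊕0⊕0 = 0
Parity bits p1,p2,p4,p8,p16 = 01100

01100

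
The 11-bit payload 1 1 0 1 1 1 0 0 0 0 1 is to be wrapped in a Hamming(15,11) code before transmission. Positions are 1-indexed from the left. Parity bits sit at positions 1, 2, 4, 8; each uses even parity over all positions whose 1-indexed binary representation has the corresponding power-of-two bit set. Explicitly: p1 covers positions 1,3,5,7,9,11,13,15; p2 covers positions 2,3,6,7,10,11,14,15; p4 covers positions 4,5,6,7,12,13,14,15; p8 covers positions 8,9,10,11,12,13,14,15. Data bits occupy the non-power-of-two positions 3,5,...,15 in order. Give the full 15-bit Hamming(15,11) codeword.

101110111100001

Place data bits at non-power-of-two positions: b3=1, b5=1, b6=0, b7=1, b9=1, b10=1, b11=0, b12=0, b13=0, b14=0, b15=1.
p1 = XOR of data positions {3,5,7,9,11,13,15} = 1⊕1⊕1⊕1⊕0⊕0⊕1 = 1
p2 = XOR of data positions {3,6,7,10,11,14,15} = 1⊕0⊕1⊕1⊕0⊕0⊕1 = 0
p4 = XOR of data positions {5,6,7,12,13,14,15} = 1⊕0⊕1⊕0⊕0⊕0⊕1 = 1
p8 = XOR of data positions {9,10,11,12,13,14,15} = 1⊕1⊕0⊕0⊕0⊕0⊕1 = 1
Codeword b1..b15 = 101110111100001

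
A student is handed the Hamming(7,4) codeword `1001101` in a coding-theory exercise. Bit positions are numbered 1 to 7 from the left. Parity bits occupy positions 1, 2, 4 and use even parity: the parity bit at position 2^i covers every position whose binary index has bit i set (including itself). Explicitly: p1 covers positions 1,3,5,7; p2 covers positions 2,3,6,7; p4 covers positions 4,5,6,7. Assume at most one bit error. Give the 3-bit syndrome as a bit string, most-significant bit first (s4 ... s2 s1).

s1: b1⊕b3⊕b5⊕b7 = 1⊕0⊕1⊕1 = 1
s2: b2⊕b3⊕b6⊕b7 = 0⊕0⊕0⊕1 = 1
s4: b4⊕b5⊕b6⊕b7 = 1⊕1⊕0⊕1 = 1
Syndrome (s4...s1) = 111 → position 7.

111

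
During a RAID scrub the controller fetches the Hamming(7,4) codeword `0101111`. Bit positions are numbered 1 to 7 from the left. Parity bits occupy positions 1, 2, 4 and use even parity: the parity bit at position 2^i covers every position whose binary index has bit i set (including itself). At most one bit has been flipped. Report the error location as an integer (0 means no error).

2

s1: b1⊕b3⊕b5⊕b7 = 0⊕0⊕1⊕1 = 0
s2: b2⊕b3⊕b6⊕b7 = 1⊕0⊕1⊕1 = 1
s4: b4⊕b5⊕b6⊕b7 = 1⊕1⊕1⊕1 = 0
Syndrome (s4...s1) = 010 → position 2.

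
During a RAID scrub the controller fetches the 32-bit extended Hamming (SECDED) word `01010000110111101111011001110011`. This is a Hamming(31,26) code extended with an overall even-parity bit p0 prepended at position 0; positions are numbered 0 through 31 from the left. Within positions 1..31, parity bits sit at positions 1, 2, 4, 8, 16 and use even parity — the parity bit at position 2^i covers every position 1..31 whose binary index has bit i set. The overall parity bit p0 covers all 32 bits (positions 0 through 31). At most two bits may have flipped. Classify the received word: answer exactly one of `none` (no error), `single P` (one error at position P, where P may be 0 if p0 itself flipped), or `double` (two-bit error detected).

s1: b1⊕b3⊕b5⊕b7⊕b9⊕b11⊕b13⊕b15⊕b17⊕b19⊕b21⊕b23⊕b25⊕b27⊕b29⊕b31 = 1⊕1⊕0⊕0⊕1⊕1⊕1⊕0⊕1⊕1⊕1⊕0⊕1⊕1⊕0⊕1 = 1
s2: b2⊕b3⊕b6⊕b7⊕b10⊕b11⊕b14⊕b15⊕b18⊕b19⊕b22⊕b23⊕b26⊕b27⊕b30⊕b31 = 0⊕1⊕0⊕0⊕0⊕1⊕1⊕0⊕1⊕1⊕1⊕0⊕1⊕1⊕1⊕1 = 0
s4: b4⊕b5⊕b6⊕b7⊕b12⊕b13⊕b14⊕b15⊕b20⊕b21⊕b22⊕b23⊕b28⊕b29⊕b30⊕b31 = 0⊕0⊕0⊕0⊕1⊕1⊕1⊕0⊕0⊕1⊕1⊕0⊕0⊕0⊕1⊕1 = 1
s8: b8⊕b9⊕b10⊕b11⊕b12⊕b13⊕b14⊕b15⊕b24⊕b25⊕b26⊕b27⊕b28⊕b29⊕b30⊕b31 = 1⊕1⊕0⊕1⊕1⊕1⊕1⊕0⊕0⊕1⊕1⊕1⊕0⊕0⊕1⊕1 = 1
s16: b16⊕b17⊕b18⊕b19⊕b20⊕b21⊕b22⊕b23⊕b24⊕b25⊕b26⊕b27⊕b28⊕b29⊕b30⊕b31 = 1⊕1⊕1⊕1⊕0⊕1⊕1⊕0⊕0⊕1⊕1⊕1⊕0⊕0⊕1⊕1 = 1
Syndrome (s16...s1) = 11101 → position 29.
Overall parity (XOR of all 32 bits, including p0): 0⊕1⊕0⊕1⊕0⊕0⊕0⊕0⊕1⊕1⊕0⊕1⊕1⊕1⊕1⊕0⊕1⊕1⊕1⊕1⊕0⊕1⊕1⊕0⊕0⊕1⊕1⊕1⊕0⊕0⊕1⊕1 = 1
Overall=1, syndrome position=29 → single-bit error at position 29.

single 29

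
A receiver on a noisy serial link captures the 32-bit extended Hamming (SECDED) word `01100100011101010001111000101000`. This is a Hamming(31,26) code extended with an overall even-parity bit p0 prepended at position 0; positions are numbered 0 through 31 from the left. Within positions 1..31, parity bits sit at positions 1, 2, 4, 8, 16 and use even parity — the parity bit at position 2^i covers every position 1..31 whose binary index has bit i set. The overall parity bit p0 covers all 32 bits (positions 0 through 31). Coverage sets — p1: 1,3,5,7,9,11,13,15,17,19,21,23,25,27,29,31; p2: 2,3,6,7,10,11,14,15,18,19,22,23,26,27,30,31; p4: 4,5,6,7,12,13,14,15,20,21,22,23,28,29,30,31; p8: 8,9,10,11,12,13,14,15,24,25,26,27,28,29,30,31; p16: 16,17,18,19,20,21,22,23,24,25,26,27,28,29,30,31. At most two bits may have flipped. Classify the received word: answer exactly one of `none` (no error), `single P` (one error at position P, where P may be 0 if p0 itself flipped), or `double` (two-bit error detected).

double

s1: b1⊕b3⊕b5⊕b7⊕b9⊕b11⊕b13⊕b15⊕b17⊕b19⊕b21⊕b23⊕b25⊕b27⊕b29⊕b31 = 1⊕0⊕1⊕0⊕1⊕1⊕1⊕1⊕0⊕1⊕1⊕0⊕0⊕0⊕0⊕0 = 0
s2: b2⊕b3⊕b6⊕b7⊕b10⊕b11⊕b14⊕b15⊕b18⊕b19⊕b22⊕b23⊕b26⊕b27⊕b30⊕b31 = 1⊕0⊕0⊕0⊕1⊕1⊕0⊕1⊕0⊕1⊕1⊕0⊕1⊕0⊕0⊕0 = 1
s4: b4⊕b5⊕b6⊕b7⊕b12⊕b13⊕b14⊕b15⊕b20⊕b21⊕b22⊕b23⊕b28⊕b29⊕b30⊕b31 = 0⊕1⊕0⊕0⊕0⊕1⊕0⊕1⊕1⊕1⊕1⊕0⊕1⊕0⊕0⊕0 = 1
s8: b8⊕b9⊕b10⊕b11⊕b12⊕b13⊕b14⊕b15⊕b24⊕b25⊕b26⊕b27⊕b28⊕b29⊕b30⊕b31 = 0⊕1⊕1⊕1⊕0⊕1⊕0⊕1⊕0⊕0⊕1⊕0⊕1⊕0⊕0⊕0 = 1
s16: b16⊕b17⊕b18⊕b19⊕b20⊕b21⊕b22⊕b23⊕b24⊕b25⊕b26⊕b27⊕b28⊕b29⊕b30⊕b31 = 0⊕0⊕0⊕1⊕1⊕1⊕1⊕0⊕0⊕0⊕1⊕0⊕1⊕0⊕0⊕0 = 0
Syndrome (s16...s1) = 01110 → position 14.
Overall parity (XOR of all 32 bits, including p0): 0⊕1⊕1⊕0⊕0⊕1⊕0⊕0⊕0⊕1⊕1⊕1⊕0⊕1⊕0⊕1⊕0⊕0⊕0⊕1⊕1⊕1⊕1⊕0⊕0⊕0⊕1⊕0⊕1⊕0⊕0⊕0 = 0
Overall=0, syndrome position=14 → double-bit error detected (uncorrectable).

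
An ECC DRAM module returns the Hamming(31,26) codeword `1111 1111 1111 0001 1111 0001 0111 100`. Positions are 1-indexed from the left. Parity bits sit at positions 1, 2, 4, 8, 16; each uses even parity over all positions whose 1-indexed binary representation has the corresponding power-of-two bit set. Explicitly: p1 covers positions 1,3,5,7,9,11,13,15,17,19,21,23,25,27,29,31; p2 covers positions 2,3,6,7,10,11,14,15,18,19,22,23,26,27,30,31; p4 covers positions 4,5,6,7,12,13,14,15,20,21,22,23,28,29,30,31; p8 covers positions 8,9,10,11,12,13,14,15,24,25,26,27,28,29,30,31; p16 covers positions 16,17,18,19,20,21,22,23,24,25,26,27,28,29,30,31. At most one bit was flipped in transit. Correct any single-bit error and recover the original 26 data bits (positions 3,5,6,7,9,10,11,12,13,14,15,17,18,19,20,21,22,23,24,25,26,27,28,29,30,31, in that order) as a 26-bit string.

11111111000111100010111100

s1: b1⊕b3⊕b5⊕b7⊕b9⊕b11⊕b13⊕b15⊕b17⊕b19⊕b21⊕b23⊕b25⊕b27⊕b29⊕b31 = 1⊕1⊕1⊕1⊕1⊕1⊕0⊕0⊕1⊕1⊕0⊕0⊕0⊕1⊕1⊕0 = 0
s2: b2⊕b3⊕b6⊕b7⊕b10⊕b11⊕b14⊕b15⊕b18⊕b19⊕b22⊕b23⊕b26⊕b27⊕b30⊕b31 = 1⊕1⊕1⊕1⊕1⊕1⊕0⊕0⊕1⊕1⊕0⊕0⊕1⊕1⊕0⊕0 = 0
s4: b4⊕b5⊕b6⊕b7⊕b12⊕b13⊕b14⊕b15⊕b20⊕b21⊕b22⊕b23⊕b28⊕b29⊕b30⊕b31 = 1⊕1⊕1⊕1⊕1⊕0⊕0⊕0⊕1⊕0⊕0⊕0⊕1⊕1⊕0⊕0 = 0
s8: b8⊕b9⊕b10⊕b11⊕b12⊕b13⊕b14⊕b15⊕b24⊕b25⊕b26⊕b27⊕b28⊕b29⊕b30⊕b31 = 1⊕1⊕1⊕1⊕1⊕0⊕0⊕0⊕1⊕0⊕1⊕1⊕1⊕1⊕0⊕0 = 0
s16: b16⊕b17⊕b18⊕b19⊕b20⊕b21⊕b22⊕b23⊕b24⊕b25⊕b26⊕b27⊕b28⊕b29⊕b30⊕b31 = 1⊕1⊕1⊕1⊕1⊕0⊕0⊕0⊕1⊕0⊕1⊕1⊕1⊕1⊕0⊕0 = 0
Syndrome (s16...s1) = 00000 → position 0 (no error).
No correction needed.
Data bits at positions 3,5,6,7,9,10,11,12,13,14,15,17,18,19,20,21,22,23,24,25,26,27,28,29,30,31: 11111111000111100010111100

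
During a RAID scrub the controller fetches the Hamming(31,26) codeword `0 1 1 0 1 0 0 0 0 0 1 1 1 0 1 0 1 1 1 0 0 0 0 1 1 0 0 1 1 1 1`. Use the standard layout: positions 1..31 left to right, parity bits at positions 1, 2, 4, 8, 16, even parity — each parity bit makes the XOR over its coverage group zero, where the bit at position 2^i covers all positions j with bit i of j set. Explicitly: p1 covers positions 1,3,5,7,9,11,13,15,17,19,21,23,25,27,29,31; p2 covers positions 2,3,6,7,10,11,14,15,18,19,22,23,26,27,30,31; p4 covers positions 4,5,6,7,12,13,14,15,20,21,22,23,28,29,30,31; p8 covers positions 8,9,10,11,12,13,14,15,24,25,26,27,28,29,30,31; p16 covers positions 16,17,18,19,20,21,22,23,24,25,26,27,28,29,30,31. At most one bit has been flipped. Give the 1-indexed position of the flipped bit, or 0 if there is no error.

s1: b1⊕b3⊕b5⊕b7⊕b9⊕b11⊕b13⊕b15⊕b17⊕b19⊕b21⊕b23⊕b25⊕b27⊕b29⊕b31 = 0⊕1⊕1⊕0⊕0⊕1⊕1⊕1⊕1⊕1⊕0⊕0⊕1⊕0⊕1⊕1 = 0
s2: b2⊕b3⊕b6⊕b7⊕b10⊕b11⊕b14⊕b15⊕b18⊕b19⊕b22⊕b23⊕b26⊕b27⊕b30⊕b31 = 1⊕1⊕0⊕0⊕0⊕1⊕0⊕1⊕1⊕1⊕0⊕0⊕0⊕0⊕1⊕1 = 0
s4: b4⊕b5⊕b6⊕b7⊕b12⊕b13⊕b14⊕b15⊕b20⊕b21⊕b22⊕b23⊕b28⊕b29⊕b30⊕b31 = 0⊕1⊕0⊕0⊕1⊕1⊕0⊕1⊕0⊕0⊕0⊕0⊕1⊕1⊕1⊕1 = 0
s8: b8⊕b9⊕b10⊕b11⊕b12⊕b13⊕b14⊕b15⊕b24⊕b25⊕b26⊕b27⊕b28⊕b29⊕b30⊕b31 = 0⊕0⊕0⊕1⊕1⊕1⊕0⊕1⊕1⊕1⊕0⊕0⊕1⊕1⊕1⊕1 = 0
s16: b16⊕b17⊕b18⊕b19⊕b20⊕b21⊕b22⊕b23⊕b24⊕b25⊕b26⊕b27⊕b28⊕b29⊕b30⊕b31 = 0⊕1⊕1⊕1⊕0⊕0⊕0⊕0⊕1⊕1⊕0⊕0⊕1⊕1⊕1⊕1 = 1
Syndrome (s16...s1) = 10000 → position 16.

16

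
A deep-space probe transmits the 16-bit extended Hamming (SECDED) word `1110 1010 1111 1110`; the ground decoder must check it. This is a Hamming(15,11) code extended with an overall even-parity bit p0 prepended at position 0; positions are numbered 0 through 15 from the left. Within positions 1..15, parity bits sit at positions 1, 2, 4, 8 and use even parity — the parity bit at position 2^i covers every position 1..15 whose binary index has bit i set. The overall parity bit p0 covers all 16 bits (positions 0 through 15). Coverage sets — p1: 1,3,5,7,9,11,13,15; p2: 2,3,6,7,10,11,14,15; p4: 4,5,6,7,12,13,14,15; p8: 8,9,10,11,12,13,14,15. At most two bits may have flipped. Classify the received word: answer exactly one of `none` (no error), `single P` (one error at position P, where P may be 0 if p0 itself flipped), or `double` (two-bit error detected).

s1: b1⊕b3⊕b5⊕b7⊕b9⊕b11⊕b13⊕b15 = 1⊕0⊕0⊕0⊕1⊕1⊕1⊕0 = 0
s2: b2⊕b3⊕b6⊕b7⊕b10⊕b11⊕b14⊕b15 = 1⊕0⊕1⊕0⊕1⊕1⊕1⊕0 = 1
s4: b4⊕b5⊕b6⊕b7⊕b12⊕b13⊕b14⊕b15 = 1⊕0⊕1⊕0⊕1⊕1⊕1⊕0 = 1
s8: b8⊕b9⊕b10⊕b11⊕b12⊕b13⊕b14⊕b15 = 1⊕1⊕1⊕1⊕1⊕1⊕1⊕0 = 1
Syndrome (s8...s1) = 1110 → position 14.
Overall parity (XOR of all 16 bits, including p0): 1⊕1⊕1⊕0⊕1⊕0⊕1⊕0⊕1⊕1⊕1⊕1⊕1⊕1⊕1⊕0 = 0
Overall=0, syndrome position=14 → double-bit error detected (uncorrectable).

double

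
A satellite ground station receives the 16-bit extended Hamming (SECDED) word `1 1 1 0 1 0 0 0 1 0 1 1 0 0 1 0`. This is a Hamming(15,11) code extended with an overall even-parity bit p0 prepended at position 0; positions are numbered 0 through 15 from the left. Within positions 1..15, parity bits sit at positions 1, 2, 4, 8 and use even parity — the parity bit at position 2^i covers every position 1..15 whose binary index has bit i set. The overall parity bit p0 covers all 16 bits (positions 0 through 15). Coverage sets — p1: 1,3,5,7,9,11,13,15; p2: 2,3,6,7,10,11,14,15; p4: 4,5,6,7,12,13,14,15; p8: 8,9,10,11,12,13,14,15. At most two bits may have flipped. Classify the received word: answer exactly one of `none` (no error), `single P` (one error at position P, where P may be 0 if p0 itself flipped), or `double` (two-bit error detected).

s1: b1⊕b3⊕b5⊕b7⊕b9⊕b11⊕b13⊕b15 = 1⊕0⊕0⊕0⊕0⊕1⊕0⊕0 = 0
s2: b2⊕b3⊕b6⊕b7⊕b10⊕b11⊕b14⊕b15 = 1⊕0⊕0⊕0⊕1⊕1⊕1⊕0 = 0
s4: b4⊕b5⊕b6⊕b7⊕b12⊕b13⊕b14⊕b15 = 1⊕0⊕0⊕0⊕0⊕0⊕1⊕0 = 0
s8: b8⊕b9⊕b10⊕b11⊕b12⊕b13⊕b14⊕b15 = 1⊕0⊕1⊕1⊕0⊕0⊕1⊕0 = 0
Syndrome (s8...s1) = 0000 → position 0 (no error).
Overall parity (XOR of all 16 bits, including p0): 1⊕1⊕1⊕0⊕1⊕0⊕0⊕0⊕1⊕0⊕1⊕1⊕0⊕0⊕1⊕0 = 0
Overall=0, syndrome position=0 → no error.

none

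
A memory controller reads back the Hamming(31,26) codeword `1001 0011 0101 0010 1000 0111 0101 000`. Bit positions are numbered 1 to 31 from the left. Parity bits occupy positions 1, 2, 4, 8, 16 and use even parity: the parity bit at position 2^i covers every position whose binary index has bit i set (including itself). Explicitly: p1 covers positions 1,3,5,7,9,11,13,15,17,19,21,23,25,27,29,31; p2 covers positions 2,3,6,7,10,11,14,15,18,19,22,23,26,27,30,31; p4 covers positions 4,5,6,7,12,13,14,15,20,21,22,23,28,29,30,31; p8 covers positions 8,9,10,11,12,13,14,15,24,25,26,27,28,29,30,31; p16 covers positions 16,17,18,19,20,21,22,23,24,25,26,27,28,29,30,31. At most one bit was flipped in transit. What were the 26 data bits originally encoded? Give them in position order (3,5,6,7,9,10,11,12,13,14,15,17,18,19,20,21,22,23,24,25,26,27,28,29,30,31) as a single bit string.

00010101101100001110101000

s1: b1⊕b3⊕b5⊕b7⊕b9⊕b11⊕b13⊕b15⊕b17⊕b19⊕b21⊕b23⊕b25⊕b27⊕b29⊕b31 = 1⊕0⊕0⊕1⊕0⊕0⊕0⊕1⊕1⊕0⊕0⊕1⊕0⊕0⊕0⊕0 = 1
s2: b2⊕b3⊕b6⊕b7⊕b10⊕b11⊕b14⊕b15⊕b18⊕b19⊕b22⊕b23⊕b26⊕b27⊕b30⊕b31 = 0⊕0⊕0⊕1⊕1⊕0⊕0⊕1⊕0⊕0⊕1⊕1⊕1⊕0⊕0⊕0 = 0
s4: b4⊕b5⊕b6⊕b7⊕b12⊕b13⊕b14⊕b15⊕b20⊕b21⊕b22⊕b23⊕b28⊕b29⊕b30⊕b31 = 1⊕0⊕0⊕1⊕1⊕0⊕0⊕1⊕0⊕0⊕1⊕1⊕1⊕0⊕0⊕0 = 1
s8: b8⊕b9⊕b10⊕b11⊕b12⊕b13⊕b14⊕b15⊕b24⊕b25⊕b26⊕b27⊕b28⊕b29⊕b30⊕b31 = 1⊕0⊕1⊕0⊕1⊕0⊕0⊕1⊕1⊕0⊕1⊕0⊕1⊕0⊕0⊕0 = 1
s16: b16⊕b17⊕b18⊕b19⊕b20⊕b21⊕b22⊕b23⊕b24⊕b25⊕b26⊕b27⊕b28⊕b29⊕b30⊕b31 = 0⊕1⊕0⊕0⊕0⊕0⊕1⊕1⊕1⊕0⊕1⊕0⊕1⊕0⊕0⊕0 = 0
Syndrome (s16...s1) = 01101 → position 13.
Flip bit 13: corrected codeword = 1001001101011010100001110101000
Data bits at positions 3,5,6,7,9,10,11,12,13,14,15,17,18,19,20,21,22,23,24,25,26,27,28,29,30,31: 00010101101100001110101000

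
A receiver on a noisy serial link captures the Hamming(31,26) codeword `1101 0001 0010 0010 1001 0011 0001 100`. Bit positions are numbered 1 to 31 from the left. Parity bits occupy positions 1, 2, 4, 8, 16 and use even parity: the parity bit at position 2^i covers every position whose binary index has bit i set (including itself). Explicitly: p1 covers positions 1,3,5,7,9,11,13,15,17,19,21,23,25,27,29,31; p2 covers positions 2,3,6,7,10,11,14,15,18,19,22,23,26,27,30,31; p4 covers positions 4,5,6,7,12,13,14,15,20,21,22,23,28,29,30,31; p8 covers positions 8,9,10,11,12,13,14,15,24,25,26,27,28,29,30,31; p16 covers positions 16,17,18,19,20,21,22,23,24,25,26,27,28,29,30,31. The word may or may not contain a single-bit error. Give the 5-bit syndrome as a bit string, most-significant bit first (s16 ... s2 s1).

00000

s1: b1⊕b3⊕b5⊕b7⊕b9⊕b11⊕b13⊕b15⊕b17⊕b19⊕b21⊕b23⊕b25⊕b27⊕b29⊕b31 = 1⊕0⊕0⊕0⊕0⊕1⊕0⊕1⊕1⊕0⊕0⊕1⊕0⊕0⊕1⊕0 = 0
s2: b2⊕b3⊕b6⊕b7⊕b10⊕b11⊕b14⊕b15⊕b18⊕b19⊕b22⊕b23⊕b26⊕b27⊕b30⊕b31 = 1⊕0⊕0⊕0⊕0⊕1⊕0⊕1⊕0⊕0⊕0⊕1⊕0⊕0⊕0⊕0 = 0
s4: b4⊕b5⊕b6⊕b7⊕b12⊕b13⊕b14⊕b15⊕b20⊕b21⊕b22⊕b23⊕b28⊕b29⊕b30⊕b31 = 1⊕0⊕0⊕0⊕0⊕0⊕0⊕1⊕1⊕0⊕0⊕1⊕1⊕1⊕0⊕0 = 0
s8: b8⊕b9⊕b10⊕b11⊕b12⊕b13⊕b14⊕b15⊕b24⊕b25⊕b26⊕b27⊕b28⊕b29⊕b30⊕b31 = 1⊕0⊕0⊕1⊕0⊕0⊕0⊕1⊕1⊕0⊕0⊕0⊕1⊕1⊕0⊕0 = 0
s16: b16⊕b17⊕b18⊕b19⊕b20⊕b21⊕b22⊕b23⊕b24⊕b25⊕b26⊕b27⊕b28⊕b29⊕b30⊕b31 = 0⊕1⊕0⊕0⊕1⊕0⊕0⊕1⊕1⊕0⊕0⊕0⊕1⊕1⊕0⊕0 = 0
Syndrome (s16...s1) = 00000 → position 0 (no error).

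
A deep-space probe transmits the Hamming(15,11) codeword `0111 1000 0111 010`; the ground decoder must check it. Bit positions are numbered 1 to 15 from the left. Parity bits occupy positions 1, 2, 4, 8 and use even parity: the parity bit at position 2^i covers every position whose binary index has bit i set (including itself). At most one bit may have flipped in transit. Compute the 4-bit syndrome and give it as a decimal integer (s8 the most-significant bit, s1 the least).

s1: b1⊕b3⊕b5⊕b7⊕b9⊕b11⊕b13⊕b15 = 0⊕1⊕1⊕0⊕0⊕1⊕0⊕0 = 1
s2: b2⊕b3⊕b6⊕b7⊕b10⊕b11⊕b14⊕b15 = 1⊕1⊕0⊕0⊕1⊕1⊕1⊕0 = 1
s4: b4⊕b5⊕b6⊕b7⊕b12⊕b13⊕b14⊕b15 = 1⊕1⊕0⊕0⊕1⊕0⊕1⊕0 = 0
s8: b8⊕b9⊕b10⊕b11⊕b12⊕b13⊕b14⊕b15 = 0⊕0⊕1⊕1⊕1⊕0⊕1⊕0 = 0
Syndrome (s8...s1) = 0011 → position 3.

3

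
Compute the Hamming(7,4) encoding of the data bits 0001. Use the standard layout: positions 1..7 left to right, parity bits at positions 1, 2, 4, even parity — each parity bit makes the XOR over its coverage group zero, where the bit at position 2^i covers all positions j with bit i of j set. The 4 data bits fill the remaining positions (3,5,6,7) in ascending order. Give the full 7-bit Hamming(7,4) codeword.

1101001

Place data bits at non-power-of-two positions: b3=0, b5=0, b6=0, b7=1.
p1 = XOR of data positions {3,5,7} = 0⊕0⊕1 = 1
p2 = XOR of data positions {3,6,7} = 0⊕0⊕1 = 1
p4 = XOR of data positions {5,6,7} = 0⊕0⊕1 = 1
Codeword b1..b7 = 1101001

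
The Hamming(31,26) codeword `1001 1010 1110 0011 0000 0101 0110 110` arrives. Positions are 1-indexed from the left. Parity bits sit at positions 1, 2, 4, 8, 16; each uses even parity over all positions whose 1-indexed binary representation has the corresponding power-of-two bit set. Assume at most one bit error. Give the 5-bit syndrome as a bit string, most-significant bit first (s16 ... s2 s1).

11100

s1: b1⊕b3⊕b5⊕b7⊕b9⊕b11⊕b13⊕b15⊕b17⊕b19⊕b21⊕b23⊕b25⊕b27⊕b29⊕b31 = 1⊕0⊕1⊕1⊕1⊕1⊕0⊕1⊕0⊕0⊕0⊕0⊕0⊕1⊕1⊕0 = 0
s2: b2⊕b3⊕b6⊕b7⊕b10⊕b11⊕b14⊕b15⊕b18⊕b19⊕b22⊕b23⊕b26⊕b27⊕b30⊕b31 = 0⊕0⊕0⊕1⊕1⊕1⊕0⊕1⊕0⊕0⊕1⊕0⊕1⊕1⊕1⊕0 = 0
s4: b4⊕b5⊕b6⊕b7⊕b12⊕b13⊕b14⊕b15⊕b20⊕b21⊕b22⊕b23⊕b28⊕b29⊕b30⊕b31 = 1⊕1⊕0⊕1⊕0⊕0⊕0⊕1⊕0⊕0⊕1⊕0⊕0⊕1⊕1⊕0 = 1
s8: b8⊕b9⊕b10⊕b11⊕b12⊕b13⊕b14⊕b15⊕b24⊕b25⊕b26⊕b27⊕b28⊕b29⊕b30⊕b31 = 0⊕1⊕1⊕1⊕0⊕0⊕0⊕1⊕1⊕0⊕1⊕1⊕0⊕1⊕1⊕0 = 1
s16: b16⊕b17⊕b18⊕b19⊕b20⊕b21⊕b22⊕b23⊕b24⊕b25⊕b26⊕b27⊕b28⊕b29⊕b30⊕b31 = 1⊕0⊕0⊕0⊕0⊕0⊕1⊕0⊕1⊕0⊕1⊕1⊕0⊕1⊕1⊕0 = 1
Syndrome (s16...s1) = 11100 → position 28.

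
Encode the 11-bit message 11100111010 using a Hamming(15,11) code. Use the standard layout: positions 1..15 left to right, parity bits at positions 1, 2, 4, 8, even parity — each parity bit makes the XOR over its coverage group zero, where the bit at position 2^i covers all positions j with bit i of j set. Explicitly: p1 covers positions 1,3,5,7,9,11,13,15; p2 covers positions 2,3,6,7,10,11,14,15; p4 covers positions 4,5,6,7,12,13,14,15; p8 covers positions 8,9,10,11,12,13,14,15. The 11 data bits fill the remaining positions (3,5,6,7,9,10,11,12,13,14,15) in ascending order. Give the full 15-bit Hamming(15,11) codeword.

111011000111010

Place data bits at non-power-of-two positions: b3=1, b5=1, b6=1, b7=0, b9=0, b10=1, b11=1, b12=1, b13=0, b14=1, b15=0.
p1 = XOR of data positions {3,5,7,9,11,13,15} = 1⊕1⊕0⊕0⊕1⊕0⊕0 = 1
p2 = XOR of data positions {3,6,7,10,11,14,15} = 1⊕1⊕0⊕1⊕1⊕1⊕0 = 1
p4 = XOR of data positions {5,6,7,12,13,14,15} = 1⊕1⊕0⊕1⊕0⊕1⊕0 = 0
p8 = XOR of data positions {9,10,11,12,13,14,15} = 0⊕1⊕1⊕1⊕0⊕1⊕0 = 0
Codeword b1..b15 = 111011000111010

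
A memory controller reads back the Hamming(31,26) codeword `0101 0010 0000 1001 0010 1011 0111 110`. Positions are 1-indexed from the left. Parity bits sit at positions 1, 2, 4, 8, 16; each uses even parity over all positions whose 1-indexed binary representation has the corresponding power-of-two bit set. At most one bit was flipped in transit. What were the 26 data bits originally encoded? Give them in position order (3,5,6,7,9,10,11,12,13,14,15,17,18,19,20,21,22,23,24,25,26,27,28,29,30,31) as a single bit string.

00010010100001010110111110

s1: b1⊕b3⊕b5⊕b7⊕b9⊕b11⊕b13⊕b15⊕b17⊕b19⊕b21⊕b23⊕b25⊕b27⊕b29⊕b31 = 0⊕0⊕0⊕1⊕0⊕0⊕1⊕0⊕0⊕1⊕1⊕1⊕0⊕1⊕1⊕0 = 1
s2: b2⊕b3⊕b6⊕b7⊕b10⊕b11⊕b14⊕b15⊕b18⊕b19⊕b22⊕b23⊕b26⊕b27⊕b30⊕b31 = 1⊕0⊕0⊕1⊕0⊕0⊕0⊕0⊕0⊕1⊕0⊕1⊕1⊕1⊕1⊕0 = 1
s4: b4⊕b5⊕b6⊕b7⊕b12⊕b13⊕b14⊕b15⊕b20⊕b21⊕b22⊕b23⊕b28⊕b29⊕b30⊕b31 = 1⊕0⊕0⊕1⊕0⊕1⊕0⊕0⊕0⊕1⊕0⊕1⊕1⊕1⊕1⊕0 = 0
s8: b8⊕b9⊕b10⊕b11⊕b12⊕b13⊕b14⊕b15⊕b24⊕b25⊕b26⊕b27⊕b28⊕b29⊕b30⊕b31 = 0⊕0⊕0⊕0⊕0⊕1⊕0⊕0⊕1⊕0⊕1⊕1⊕1⊕1⊕1⊕0 = 1
s16: b16⊕b17⊕b18⊕b19⊕b20⊕b21⊕b22⊕b23⊕b24⊕b25⊕b26⊕b27⊕b28⊕b29⊕b30⊕b31 = 1⊕0⊕0⊕1⊕0⊕1⊕0⊕1⊕1⊕0⊕1⊕1⊕1⊕1⊕1⊕0 = 0
Syndrome (s16...s1) = 01011 → position 11.
Flip bit 11: corrected codeword = 0101001000101001001010110111110
Data bits at positions 3,5,6,7,9,10,11,12,13,14,15,17,18,19,20,21,22,23,24,25,26,27,28,29,30,31: 00010010100001010110111110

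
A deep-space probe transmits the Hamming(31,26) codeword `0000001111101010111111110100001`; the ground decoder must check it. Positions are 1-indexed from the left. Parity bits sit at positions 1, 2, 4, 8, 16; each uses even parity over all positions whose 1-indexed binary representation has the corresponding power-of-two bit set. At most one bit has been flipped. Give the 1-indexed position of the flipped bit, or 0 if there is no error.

8

s1: b1⊕b3⊕b5⊕b7⊕b9⊕b11⊕b13⊕b15⊕b17⊕b19⊕b21⊕b23⊕b25⊕b27⊕b29⊕b31 = 0⊕0⊕0⊕1⊕1⊕1⊕1⊕1⊕1⊕1⊕1⊕1⊕0⊕0⊕0⊕1 = 0
s2: b2⊕b3⊕b6⊕b7⊕b10⊕b11⊕b14⊕b15⊕b18⊕b19⊕b22⊕b23⊕b26⊕b27⊕b30⊕b31 = 0⊕0⊕0⊕1⊕1⊕1⊕0⊕1⊕1⊕1⊕1⊕1⊕1⊕0⊕0⊕1 = 0
s4: b4⊕b5⊕b6⊕b7⊕b12⊕b13⊕b14⊕b15⊕b20⊕b21⊕b22⊕b23⊕b28⊕b29⊕b30⊕b31 = 0⊕0⊕0⊕1⊕0⊕1⊕0⊕1⊕1⊕1⊕1⊕1⊕0⊕0⊕0⊕1 = 0
s8: b8⊕b9⊕b10⊕b11⊕b12⊕b13⊕b14⊕b15⊕b24⊕b25⊕b26⊕b27⊕b28⊕b29⊕b30⊕b31 = 1⊕1⊕1⊕1⊕0⊕1⊕0⊕1⊕1⊕0⊕1⊕0⊕0⊕0⊕0⊕1 = 1
s16: b16⊕b17⊕b18⊕b19⊕b20⊕b21⊕b22⊕b23⊕b24⊕b25⊕b26⊕b27⊕b28⊕b29⊕b30⊕b31 = 0⊕1⊕1⊕1⊕1⊕1⊕1⊕1⊕1⊕0⊕1⊕0⊕0⊕0⊕0⊕1 = 0
Syndrome (s16...s1) = 01000 → position 8.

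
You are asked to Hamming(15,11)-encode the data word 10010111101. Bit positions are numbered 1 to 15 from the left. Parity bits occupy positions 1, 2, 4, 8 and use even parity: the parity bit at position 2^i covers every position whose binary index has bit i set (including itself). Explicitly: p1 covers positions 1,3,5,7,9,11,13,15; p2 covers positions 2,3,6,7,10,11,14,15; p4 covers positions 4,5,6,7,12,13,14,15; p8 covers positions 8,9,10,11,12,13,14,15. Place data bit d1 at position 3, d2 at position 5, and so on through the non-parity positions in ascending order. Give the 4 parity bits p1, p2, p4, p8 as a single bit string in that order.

1101

Place data bits at non-power-of-two positions: b3=1, b5=0, b6=0, b7=1, b9=0, b10=1, b11=1, b12=1, b13=1, b14=0, b15=1.
p1 = XOR of data positions {3,5,7,9,11,13,15} = 1⊕0⊕1⊕0⊕1⊕1⊕1 = 1
p2 = XOR of data positions {3,6,7,10,11,14,15} = 1⊕0⊕1⊕1⊕1⊕0⊕1 = 1
p4 = XOR of data positions {5,6,7,12,13,14,15} = 0⊕0⊕1⊕1⊕1⊕0⊕1 = 0
p8 = XOR of data positions {9,10,11,12,13,14,15} = 0⊕1⊕1⊕1⊕1⊕0⊕1 = 1
Parity bits p1,p2,p4,p8 = 1101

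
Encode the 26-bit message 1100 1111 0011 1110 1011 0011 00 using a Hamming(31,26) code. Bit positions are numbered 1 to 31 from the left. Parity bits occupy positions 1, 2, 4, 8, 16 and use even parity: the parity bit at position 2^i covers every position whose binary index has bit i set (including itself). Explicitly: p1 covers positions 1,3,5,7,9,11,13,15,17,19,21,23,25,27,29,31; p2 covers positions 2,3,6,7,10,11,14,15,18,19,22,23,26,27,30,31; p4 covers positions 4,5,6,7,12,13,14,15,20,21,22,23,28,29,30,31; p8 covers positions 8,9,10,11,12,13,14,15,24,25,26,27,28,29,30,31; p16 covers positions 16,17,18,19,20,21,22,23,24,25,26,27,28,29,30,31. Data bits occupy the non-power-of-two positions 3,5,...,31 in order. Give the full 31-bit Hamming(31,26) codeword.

1111100111110011111101011001100

Place data bits at non-power-of-two positions: b3=1, b5=1, b6=0, b7=0, b9=1, b10=1, b11=1, b12=1, b13=0, b14=0, b15=1, b17=1, b18=1, b19=1, b20=1, b21=0, b22=1, b23=0, b24=1, b25=1, b26=0, b27=0, b28=1, b29=1, b30=0, b31=0.
p1 = XOR of data positions {3,5,7,9,11,13,15,17,19,21,23,25,27,29,31} = 1⊕1⊕0⊕1⊕1⊕0⊕1⊕1⊕1⊕0⊕0⊕1⊕0⊕1⊕0 = 1
p2 = XOR of data positions {3,6,7,10,11,14,15,18,19,22,23,26,27,30,31} = 1⊕0⊕0⊕1⊕1⊕0⊕1⊕1⊕1⊕1⊕0⊕0⊕0⊕0⊕0 = 1
p4 = XOR of data positions {5,6,7,12,13,14,15,20,21,22,23,28,29,30,31} = 1⊕0⊕0⊕1⊕0⊕0⊕1⊕1⊕0⊕1⊕0⊕1⊕1⊕0⊕0 = 1
p8 = XOR of data positions {9,10,11,12,13,14,15,24,25,26,27,28,29,30,31} = 1⊕1⊕1⊕1⊕0⊕0⊕1⊕1⊕1⊕0⊕0⊕1⊕1⊕0⊕0 = 1
p16 = XOR of data positions {17,18,19,20,21,22,23,24,25,26,27,28,29,30,31} = 1⊕1⊕1⊕1⊕0⊕1⊕0⊕1⊕1⊕0⊕0⊕1⊕1⊕0⊕0 = 1
Codeword b1..b31 = 1111100111110011111101011001100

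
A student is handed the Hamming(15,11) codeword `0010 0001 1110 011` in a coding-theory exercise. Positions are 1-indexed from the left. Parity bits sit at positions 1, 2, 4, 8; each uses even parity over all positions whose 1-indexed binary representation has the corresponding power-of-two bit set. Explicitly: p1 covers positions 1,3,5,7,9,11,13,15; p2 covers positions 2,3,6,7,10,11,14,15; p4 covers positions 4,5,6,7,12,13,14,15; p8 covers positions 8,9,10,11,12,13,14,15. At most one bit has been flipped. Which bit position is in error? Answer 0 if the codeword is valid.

2

s1: b1⊕b3⊕b5⊕b7⊕b9⊕b11⊕b13⊕b15 = 0⊕1⊕0⊕0⊕1⊕1⊕0⊕1 = 0
s2: b2⊕b3⊕b6⊕b7⊕b10⊕b11⊕b14⊕b15 = 0⊕1⊕0⊕0⊕1⊕1⊕1⊕1 = 1
s4: b4⊕b5⊕b6⊕b7⊕b12⊕b13⊕b14⊕b15 = 0⊕0⊕0⊕0⊕0⊕0⊕1⊕1 = 0
s8: b8⊕b9⊕b10⊕b11⊕b12⊕b13⊕b14⊕b15 = 1⊕1⊕1⊕1⊕0⊕0⊕1⊕1 = 0
Syndrome (s8...s1) = 0010 → position 2.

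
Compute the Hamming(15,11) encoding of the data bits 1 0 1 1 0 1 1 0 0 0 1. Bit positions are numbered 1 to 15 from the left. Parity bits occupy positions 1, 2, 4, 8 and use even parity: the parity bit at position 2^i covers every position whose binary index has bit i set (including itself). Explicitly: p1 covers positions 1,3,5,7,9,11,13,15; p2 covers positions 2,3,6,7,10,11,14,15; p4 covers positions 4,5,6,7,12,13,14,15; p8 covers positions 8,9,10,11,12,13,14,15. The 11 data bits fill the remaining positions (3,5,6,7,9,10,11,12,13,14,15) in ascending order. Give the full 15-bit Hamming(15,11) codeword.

Place data bits at non-power-of-two positions: b3=1, b5=0, b6=1, b7=1, b9=0, b10=1, b11=1, b12=0, b13=0, b14=0, b15=1.
p1 = XOR of data positions {3,5,7,9,11,13,15} = 1⊕0⊕1⊕0⊕1⊕0⊕1 = 0
p2 = XOR of data positions {3,6,7,10,11,14,15} = 1⊕1⊕1⊕1⊕1⊕0⊕1 = 0
p4 = XOR of data positions {5,6,7,12,13,14,15} = 0⊕1⊕1⊕0⊕0⊕0⊕1 = 1
p8 = XOR of data positions {9,10,11,12,13,14,15} = 0⊕1⊕1⊕0⊕0⊕0⊕1 = 1
Codeword b1..b15 = 001101110110001

001101110110001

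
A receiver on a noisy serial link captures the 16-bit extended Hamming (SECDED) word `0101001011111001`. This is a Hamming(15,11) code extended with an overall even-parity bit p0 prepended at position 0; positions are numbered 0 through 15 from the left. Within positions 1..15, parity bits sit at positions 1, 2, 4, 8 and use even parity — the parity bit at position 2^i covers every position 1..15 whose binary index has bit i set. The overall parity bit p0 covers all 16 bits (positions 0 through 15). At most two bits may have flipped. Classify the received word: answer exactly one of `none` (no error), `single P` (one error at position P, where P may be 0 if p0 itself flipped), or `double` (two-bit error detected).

s1: b1⊕b3⊕b5⊕b7⊕b9⊕b11⊕b13⊕b15 = 1⊕1⊕0⊕0⊕1⊕1⊕0⊕1 = 1
s2: b2⊕b3⊕b6⊕b7⊕b10⊕b11⊕b14⊕b15 = 0⊕1⊕1⊕0⊕1⊕1⊕0⊕1 = 1
s4: b4⊕b5⊕b6⊕b7⊕b12⊕b13⊕b14⊕b15 = 0⊕0⊕1⊕0⊕1⊕0⊕0⊕1 = 1
s8: b8⊕b9⊕b10⊕b11⊕b12⊕b13⊕b14⊕b15 = 1⊕1⊕1⊕1⊕1⊕0⊕0⊕1 = 0
Syndrome (s8...s1) = 0111 → position 7.
Overall parity (XOR of all 16 bits, including p0): 0⊕1⊕0⊕1⊕0⊕0⊕1⊕0⊕1⊕1⊕1⊕1⊕1⊕0⊕0⊕1 = 1
Overall=1, syndrome position=7 → single-bit error at position 7.

single 7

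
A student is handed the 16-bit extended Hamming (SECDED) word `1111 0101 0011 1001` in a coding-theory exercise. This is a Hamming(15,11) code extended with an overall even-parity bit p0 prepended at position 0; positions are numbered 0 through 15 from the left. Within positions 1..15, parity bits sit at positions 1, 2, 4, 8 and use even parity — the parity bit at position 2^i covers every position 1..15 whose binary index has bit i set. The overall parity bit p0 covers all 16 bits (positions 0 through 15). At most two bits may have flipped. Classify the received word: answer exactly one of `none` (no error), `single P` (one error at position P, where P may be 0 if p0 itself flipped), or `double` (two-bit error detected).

s1: b1⊕b3⊕b5⊕b7⊕b9⊕b11⊕b13⊕b15 = 1⊕1⊕1⊕1⊕0⊕1⊕0⊕1 = 0
s2: b2⊕b3⊕b6⊕b7⊕b10⊕b11⊕b14⊕b15 = 1⊕1⊕0⊕1⊕1⊕1⊕0⊕1 = 0
s4: b4⊕b5⊕b6⊕b7⊕b12⊕b13⊕b14⊕b15 = 0⊕1⊕0⊕1⊕1⊕0⊕0⊕1 = 0
s8: b8⊕b9⊕b10⊕b11⊕b12⊕b13⊕b14⊕b15 = 0⊕0⊕1⊕1⊕1⊕0⊕0⊕1 = 0
Syndrome (s8...s1) = 0000 → position 0 (no error).
Overall parity (XOR of all 16 bits, including p0): 1⊕1⊕1⊕1⊕0⊕1⊕0⊕1⊕0⊕0⊕1⊕1⊕1⊕0⊕0⊕1 = 0
Overall=0, syndrome position=0 → no error.

none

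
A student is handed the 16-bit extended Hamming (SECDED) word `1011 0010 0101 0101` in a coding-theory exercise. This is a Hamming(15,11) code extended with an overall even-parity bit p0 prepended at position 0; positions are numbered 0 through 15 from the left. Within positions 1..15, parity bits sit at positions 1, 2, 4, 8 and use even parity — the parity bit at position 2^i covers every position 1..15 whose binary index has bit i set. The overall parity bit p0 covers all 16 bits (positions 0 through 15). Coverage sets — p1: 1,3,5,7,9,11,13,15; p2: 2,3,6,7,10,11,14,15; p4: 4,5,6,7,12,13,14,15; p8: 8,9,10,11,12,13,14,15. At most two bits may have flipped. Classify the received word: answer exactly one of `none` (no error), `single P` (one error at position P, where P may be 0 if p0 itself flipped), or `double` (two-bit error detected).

s1: b1⊕b3⊕b5⊕b7⊕b9⊕b11⊕b13⊕b15 = 0⊕1⊕0⊕0⊕1⊕1⊕1⊕1 = 1
s2: b2⊕b3⊕b6⊕b7⊕b10⊕b11⊕b14⊕b15 = 1⊕1⊕1⊕0⊕0⊕1⊕0⊕1 = 1
s4: b4⊕b5⊕b6⊕b7⊕b12⊕b13⊕b14⊕b15 = 0⊕0⊕1⊕0⊕0⊕1⊕0⊕1 = 1
s8: b8⊕b9⊕b10⊕b11⊕b12⊕b13⊕b14⊕b15 = 0⊕1⊕0⊕1⊕0⊕1⊕0⊕1 = 0
Syndrome (s8...s1) = 0111 → position 7.
Overall parity (XOR of all 16 bits, including p0): 1⊕0⊕1⊕1⊕0⊕0⊕1⊕0⊕0⊕1⊕0⊕1⊕0⊕1⊕0⊕1 = 0
Overall=0, syndrome position=7 → double-bit error detected (uncorrectable).

double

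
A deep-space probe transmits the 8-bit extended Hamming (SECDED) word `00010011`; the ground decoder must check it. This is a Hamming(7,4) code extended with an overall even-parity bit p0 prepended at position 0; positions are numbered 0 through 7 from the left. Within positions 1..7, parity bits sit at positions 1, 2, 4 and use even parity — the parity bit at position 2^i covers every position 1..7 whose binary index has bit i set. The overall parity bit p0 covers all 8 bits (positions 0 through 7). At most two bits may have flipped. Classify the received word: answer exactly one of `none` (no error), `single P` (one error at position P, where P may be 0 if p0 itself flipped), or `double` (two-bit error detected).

s1: b1⊕b3⊕b5⊕b7 = 0⊕1⊕0⊕1 = 0
s2: b2⊕b3⊕b6⊕b7 = 0⊕1⊕1⊕1 = 1
s4: b4⊕b5⊕b6⊕b7 = 0⊕0⊕1⊕1 = 0
Syndrome (s4...s1) = 010 → position 2.
Overall parity (XOR of all 8 bits, including p0): 0⊕0⊕0⊕1⊕0⊕0⊕1⊕1 = 1
Overall=1, syndrome position=2 → single-bit error at position 2.

single 2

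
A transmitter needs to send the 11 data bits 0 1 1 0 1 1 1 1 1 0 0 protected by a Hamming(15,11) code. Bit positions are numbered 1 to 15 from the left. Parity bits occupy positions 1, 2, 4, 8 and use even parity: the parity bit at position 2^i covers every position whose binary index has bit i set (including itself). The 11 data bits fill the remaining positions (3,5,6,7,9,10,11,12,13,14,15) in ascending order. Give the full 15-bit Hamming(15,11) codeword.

Place data bits at non-power-of-two positions: b3=0, b5=1, b6=1, b7=0, b9=1, b10=1, b11=1, b12=1, b13=1, b14=0, b15=0.
p1 = XOR of data positions {3,5,7,9,11,13,15} = 0⊕1⊕0⊕1⊕1⊕1⊕0 = 0
p2 = XOR of data positions {3,6,7,10,11,14,15} = 0⊕1⊕0⊕1⊕1⊕0⊕0 = 1
p4 = XOR of data positions {5,6,7,12,13,14,15} = 1⊕1⊕0⊕1⊕1⊕0⊕0 = 0
p8 = XOR of data positions {9,10,11,12,13,14,15} = 1⊕1⊕1⊕1⊕1⊕0⊕0 = 1
Codeword b1..b15 = 010011011111100

010011011111100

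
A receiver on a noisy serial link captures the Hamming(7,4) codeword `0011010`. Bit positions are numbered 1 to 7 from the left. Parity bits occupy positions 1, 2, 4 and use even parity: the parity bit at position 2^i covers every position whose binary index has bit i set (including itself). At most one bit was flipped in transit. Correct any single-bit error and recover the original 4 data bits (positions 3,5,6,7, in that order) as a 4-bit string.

1010

s1: b1⊕b3⊕b5⊕b7 = 0⊕1⊕0⊕0 = 1
s2: b2⊕b3⊕b6⊕b7 = 0⊕1⊕1⊕0 = 0
s4: b4⊕b5⊕b6⊕b7 = 1⊕0⊕1⊕0 = 0
Syndrome (s4...s1) = 001 → position 1.
Flip bit 1: corrected codeword = 1011010
Data bits at positions 3,5,6,7: 1010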